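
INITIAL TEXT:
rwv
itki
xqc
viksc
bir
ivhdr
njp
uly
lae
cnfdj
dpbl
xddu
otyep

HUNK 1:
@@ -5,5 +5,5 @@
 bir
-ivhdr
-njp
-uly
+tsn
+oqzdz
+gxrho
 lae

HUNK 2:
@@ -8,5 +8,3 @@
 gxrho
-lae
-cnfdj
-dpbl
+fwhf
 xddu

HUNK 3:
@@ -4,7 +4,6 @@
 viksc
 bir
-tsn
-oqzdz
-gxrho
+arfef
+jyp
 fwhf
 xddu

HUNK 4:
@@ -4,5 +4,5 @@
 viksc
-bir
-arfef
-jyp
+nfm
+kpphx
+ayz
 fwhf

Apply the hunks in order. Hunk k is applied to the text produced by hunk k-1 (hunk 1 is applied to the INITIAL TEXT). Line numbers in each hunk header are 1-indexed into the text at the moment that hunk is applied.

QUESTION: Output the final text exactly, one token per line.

Answer: rwv
itki
xqc
viksc
nfm
kpphx
ayz
fwhf
xddu
otyep

Derivation:
Hunk 1: at line 5 remove [ivhdr,njp,uly] add [tsn,oqzdz,gxrho] -> 13 lines: rwv itki xqc viksc bir tsn oqzdz gxrho lae cnfdj dpbl xddu otyep
Hunk 2: at line 8 remove [lae,cnfdj,dpbl] add [fwhf] -> 11 lines: rwv itki xqc viksc bir tsn oqzdz gxrho fwhf xddu otyep
Hunk 3: at line 4 remove [tsn,oqzdz,gxrho] add [arfef,jyp] -> 10 lines: rwv itki xqc viksc bir arfef jyp fwhf xddu otyep
Hunk 4: at line 4 remove [bir,arfef,jyp] add [nfm,kpphx,ayz] -> 10 lines: rwv itki xqc viksc nfm kpphx ayz fwhf xddu otyep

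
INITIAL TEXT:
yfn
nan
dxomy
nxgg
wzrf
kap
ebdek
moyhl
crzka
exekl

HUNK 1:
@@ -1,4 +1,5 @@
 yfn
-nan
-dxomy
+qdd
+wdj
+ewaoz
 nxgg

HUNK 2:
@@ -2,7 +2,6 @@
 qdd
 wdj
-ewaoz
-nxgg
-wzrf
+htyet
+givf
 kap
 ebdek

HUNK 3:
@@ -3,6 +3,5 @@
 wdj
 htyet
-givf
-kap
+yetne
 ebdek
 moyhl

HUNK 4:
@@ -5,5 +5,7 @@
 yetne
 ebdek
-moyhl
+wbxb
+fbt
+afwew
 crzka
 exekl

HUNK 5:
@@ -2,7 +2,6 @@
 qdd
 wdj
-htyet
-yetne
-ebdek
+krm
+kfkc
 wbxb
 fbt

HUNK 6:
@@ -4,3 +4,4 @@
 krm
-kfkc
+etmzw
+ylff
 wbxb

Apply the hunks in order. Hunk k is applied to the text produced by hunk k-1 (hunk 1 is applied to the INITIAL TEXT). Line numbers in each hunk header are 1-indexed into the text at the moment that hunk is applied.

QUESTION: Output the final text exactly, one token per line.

Hunk 1: at line 1 remove [nan,dxomy] add [qdd,wdj,ewaoz] -> 11 lines: yfn qdd wdj ewaoz nxgg wzrf kap ebdek moyhl crzka exekl
Hunk 2: at line 2 remove [ewaoz,nxgg,wzrf] add [htyet,givf] -> 10 lines: yfn qdd wdj htyet givf kap ebdek moyhl crzka exekl
Hunk 3: at line 3 remove [givf,kap] add [yetne] -> 9 lines: yfn qdd wdj htyet yetne ebdek moyhl crzka exekl
Hunk 4: at line 5 remove [moyhl] add [wbxb,fbt,afwew] -> 11 lines: yfn qdd wdj htyet yetne ebdek wbxb fbt afwew crzka exekl
Hunk 5: at line 2 remove [htyet,yetne,ebdek] add [krm,kfkc] -> 10 lines: yfn qdd wdj krm kfkc wbxb fbt afwew crzka exekl
Hunk 6: at line 4 remove [kfkc] add [etmzw,ylff] -> 11 lines: yfn qdd wdj krm etmzw ylff wbxb fbt afwew crzka exekl

Answer: yfn
qdd
wdj
krm
etmzw
ylff
wbxb
fbt
afwew
crzka
exekl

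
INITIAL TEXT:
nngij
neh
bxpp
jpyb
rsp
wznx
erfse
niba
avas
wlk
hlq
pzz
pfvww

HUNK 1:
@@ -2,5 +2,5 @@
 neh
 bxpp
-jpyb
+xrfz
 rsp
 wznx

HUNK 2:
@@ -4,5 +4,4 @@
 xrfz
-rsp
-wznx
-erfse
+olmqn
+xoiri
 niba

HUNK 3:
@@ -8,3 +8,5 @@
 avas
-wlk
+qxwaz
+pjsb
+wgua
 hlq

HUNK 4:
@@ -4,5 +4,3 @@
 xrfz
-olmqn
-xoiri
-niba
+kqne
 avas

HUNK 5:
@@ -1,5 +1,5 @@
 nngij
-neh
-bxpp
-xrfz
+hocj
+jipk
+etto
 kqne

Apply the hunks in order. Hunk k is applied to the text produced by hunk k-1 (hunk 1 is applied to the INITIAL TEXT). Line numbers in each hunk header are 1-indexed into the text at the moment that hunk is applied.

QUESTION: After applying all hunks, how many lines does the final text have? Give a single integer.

Hunk 1: at line 2 remove [jpyb] add [xrfz] -> 13 lines: nngij neh bxpp xrfz rsp wznx erfse niba avas wlk hlq pzz pfvww
Hunk 2: at line 4 remove [rsp,wznx,erfse] add [olmqn,xoiri] -> 12 lines: nngij neh bxpp xrfz olmqn xoiri niba avas wlk hlq pzz pfvww
Hunk 3: at line 8 remove [wlk] add [qxwaz,pjsb,wgua] -> 14 lines: nngij neh bxpp xrfz olmqn xoiri niba avas qxwaz pjsb wgua hlq pzz pfvww
Hunk 4: at line 4 remove [olmqn,xoiri,niba] add [kqne] -> 12 lines: nngij neh bxpp xrfz kqne avas qxwaz pjsb wgua hlq pzz pfvww
Hunk 5: at line 1 remove [neh,bxpp,xrfz] add [hocj,jipk,etto] -> 12 lines: nngij hocj jipk etto kqne avas qxwaz pjsb wgua hlq pzz pfvww
Final line count: 12

Answer: 12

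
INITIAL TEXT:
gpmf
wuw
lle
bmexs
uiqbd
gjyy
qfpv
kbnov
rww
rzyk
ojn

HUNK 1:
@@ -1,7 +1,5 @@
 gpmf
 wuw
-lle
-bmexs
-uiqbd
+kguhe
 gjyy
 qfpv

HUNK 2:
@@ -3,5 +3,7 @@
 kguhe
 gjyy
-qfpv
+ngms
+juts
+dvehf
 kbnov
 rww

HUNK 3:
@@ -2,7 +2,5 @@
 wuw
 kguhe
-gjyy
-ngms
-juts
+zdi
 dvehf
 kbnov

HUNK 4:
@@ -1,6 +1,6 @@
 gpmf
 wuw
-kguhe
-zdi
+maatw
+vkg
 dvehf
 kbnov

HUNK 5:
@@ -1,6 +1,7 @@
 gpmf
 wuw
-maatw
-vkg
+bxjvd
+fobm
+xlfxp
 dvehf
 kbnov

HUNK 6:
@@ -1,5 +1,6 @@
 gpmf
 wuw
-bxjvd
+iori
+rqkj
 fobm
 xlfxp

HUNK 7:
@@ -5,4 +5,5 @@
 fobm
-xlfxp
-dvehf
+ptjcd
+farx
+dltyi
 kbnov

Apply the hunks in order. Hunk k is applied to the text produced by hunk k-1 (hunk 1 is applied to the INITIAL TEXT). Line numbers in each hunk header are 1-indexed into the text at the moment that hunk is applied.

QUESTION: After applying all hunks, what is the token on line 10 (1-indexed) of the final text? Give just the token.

Answer: rww

Derivation:
Hunk 1: at line 1 remove [lle,bmexs,uiqbd] add [kguhe] -> 9 lines: gpmf wuw kguhe gjyy qfpv kbnov rww rzyk ojn
Hunk 2: at line 3 remove [qfpv] add [ngms,juts,dvehf] -> 11 lines: gpmf wuw kguhe gjyy ngms juts dvehf kbnov rww rzyk ojn
Hunk 3: at line 2 remove [gjyy,ngms,juts] add [zdi] -> 9 lines: gpmf wuw kguhe zdi dvehf kbnov rww rzyk ojn
Hunk 4: at line 1 remove [kguhe,zdi] add [maatw,vkg] -> 9 lines: gpmf wuw maatw vkg dvehf kbnov rww rzyk ojn
Hunk 5: at line 1 remove [maatw,vkg] add [bxjvd,fobm,xlfxp] -> 10 lines: gpmf wuw bxjvd fobm xlfxp dvehf kbnov rww rzyk ojn
Hunk 6: at line 1 remove [bxjvd] add [iori,rqkj] -> 11 lines: gpmf wuw iori rqkj fobm xlfxp dvehf kbnov rww rzyk ojn
Hunk 7: at line 5 remove [xlfxp,dvehf] add [ptjcd,farx,dltyi] -> 12 lines: gpmf wuw iori rqkj fobm ptjcd farx dltyi kbnov rww rzyk ojn
Final line 10: rww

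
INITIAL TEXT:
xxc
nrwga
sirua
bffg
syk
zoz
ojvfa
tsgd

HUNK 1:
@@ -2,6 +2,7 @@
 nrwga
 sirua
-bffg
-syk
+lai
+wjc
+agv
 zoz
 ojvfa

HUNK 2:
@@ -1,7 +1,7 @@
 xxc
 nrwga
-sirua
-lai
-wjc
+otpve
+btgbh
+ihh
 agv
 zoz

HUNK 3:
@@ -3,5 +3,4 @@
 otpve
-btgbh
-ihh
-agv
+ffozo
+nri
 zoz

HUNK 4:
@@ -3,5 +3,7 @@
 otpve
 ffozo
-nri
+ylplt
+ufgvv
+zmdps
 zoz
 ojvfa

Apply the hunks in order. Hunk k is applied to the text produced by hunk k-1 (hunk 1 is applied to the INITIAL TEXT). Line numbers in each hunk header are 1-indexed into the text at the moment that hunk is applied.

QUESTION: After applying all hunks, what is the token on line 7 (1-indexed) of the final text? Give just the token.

Answer: zmdps

Derivation:
Hunk 1: at line 2 remove [bffg,syk] add [lai,wjc,agv] -> 9 lines: xxc nrwga sirua lai wjc agv zoz ojvfa tsgd
Hunk 2: at line 1 remove [sirua,lai,wjc] add [otpve,btgbh,ihh] -> 9 lines: xxc nrwga otpve btgbh ihh agv zoz ojvfa tsgd
Hunk 3: at line 3 remove [btgbh,ihh,agv] add [ffozo,nri] -> 8 lines: xxc nrwga otpve ffozo nri zoz ojvfa tsgd
Hunk 4: at line 3 remove [nri] add [ylplt,ufgvv,zmdps] -> 10 lines: xxc nrwga otpve ffozo ylplt ufgvv zmdps zoz ojvfa tsgd
Final line 7: zmdps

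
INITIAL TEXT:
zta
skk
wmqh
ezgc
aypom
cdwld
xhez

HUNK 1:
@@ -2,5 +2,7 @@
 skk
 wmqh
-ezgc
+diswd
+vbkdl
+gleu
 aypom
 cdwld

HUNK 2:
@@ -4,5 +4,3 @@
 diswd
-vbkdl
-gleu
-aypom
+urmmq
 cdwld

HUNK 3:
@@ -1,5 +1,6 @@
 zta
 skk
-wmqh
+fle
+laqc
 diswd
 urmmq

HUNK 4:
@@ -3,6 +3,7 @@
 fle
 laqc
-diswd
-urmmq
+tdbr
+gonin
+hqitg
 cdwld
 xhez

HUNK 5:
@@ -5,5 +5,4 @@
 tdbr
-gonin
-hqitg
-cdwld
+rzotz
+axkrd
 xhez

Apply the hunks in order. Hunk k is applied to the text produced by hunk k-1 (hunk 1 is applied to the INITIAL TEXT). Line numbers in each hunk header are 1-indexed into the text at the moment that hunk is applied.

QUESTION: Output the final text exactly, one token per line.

Hunk 1: at line 2 remove [ezgc] add [diswd,vbkdl,gleu] -> 9 lines: zta skk wmqh diswd vbkdl gleu aypom cdwld xhez
Hunk 2: at line 4 remove [vbkdl,gleu,aypom] add [urmmq] -> 7 lines: zta skk wmqh diswd urmmq cdwld xhez
Hunk 3: at line 1 remove [wmqh] add [fle,laqc] -> 8 lines: zta skk fle laqc diswd urmmq cdwld xhez
Hunk 4: at line 3 remove [diswd,urmmq] add [tdbr,gonin,hqitg] -> 9 lines: zta skk fle laqc tdbr gonin hqitg cdwld xhez
Hunk 5: at line 5 remove [gonin,hqitg,cdwld] add [rzotz,axkrd] -> 8 lines: zta skk fle laqc tdbr rzotz axkrd xhez

Answer: zta
skk
fle
laqc
tdbr
rzotz
axkrd
xhez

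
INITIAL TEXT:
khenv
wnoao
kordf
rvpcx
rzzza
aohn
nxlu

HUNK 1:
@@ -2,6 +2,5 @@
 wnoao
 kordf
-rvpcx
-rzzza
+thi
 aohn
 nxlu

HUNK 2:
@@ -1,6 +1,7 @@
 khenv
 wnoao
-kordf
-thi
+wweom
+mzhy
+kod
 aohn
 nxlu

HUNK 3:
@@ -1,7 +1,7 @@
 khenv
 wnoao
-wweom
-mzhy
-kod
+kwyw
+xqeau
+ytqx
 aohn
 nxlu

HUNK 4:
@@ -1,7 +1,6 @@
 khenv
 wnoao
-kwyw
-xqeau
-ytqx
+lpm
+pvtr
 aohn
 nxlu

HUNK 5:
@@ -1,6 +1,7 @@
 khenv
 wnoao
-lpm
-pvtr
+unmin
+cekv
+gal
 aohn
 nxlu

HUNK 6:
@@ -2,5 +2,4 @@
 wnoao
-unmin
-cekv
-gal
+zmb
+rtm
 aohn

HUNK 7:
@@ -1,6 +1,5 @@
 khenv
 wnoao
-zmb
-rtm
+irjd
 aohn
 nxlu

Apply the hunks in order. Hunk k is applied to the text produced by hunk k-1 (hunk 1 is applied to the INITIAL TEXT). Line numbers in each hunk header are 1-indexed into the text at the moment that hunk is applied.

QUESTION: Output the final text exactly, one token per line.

Hunk 1: at line 2 remove [rvpcx,rzzza] add [thi] -> 6 lines: khenv wnoao kordf thi aohn nxlu
Hunk 2: at line 1 remove [kordf,thi] add [wweom,mzhy,kod] -> 7 lines: khenv wnoao wweom mzhy kod aohn nxlu
Hunk 3: at line 1 remove [wweom,mzhy,kod] add [kwyw,xqeau,ytqx] -> 7 lines: khenv wnoao kwyw xqeau ytqx aohn nxlu
Hunk 4: at line 1 remove [kwyw,xqeau,ytqx] add [lpm,pvtr] -> 6 lines: khenv wnoao lpm pvtr aohn nxlu
Hunk 5: at line 1 remove [lpm,pvtr] add [unmin,cekv,gal] -> 7 lines: khenv wnoao unmin cekv gal aohn nxlu
Hunk 6: at line 2 remove [unmin,cekv,gal] add [zmb,rtm] -> 6 lines: khenv wnoao zmb rtm aohn nxlu
Hunk 7: at line 1 remove [zmb,rtm] add [irjd] -> 5 lines: khenv wnoao irjd aohn nxlu

Answer: khenv
wnoao
irjd
aohn
nxlu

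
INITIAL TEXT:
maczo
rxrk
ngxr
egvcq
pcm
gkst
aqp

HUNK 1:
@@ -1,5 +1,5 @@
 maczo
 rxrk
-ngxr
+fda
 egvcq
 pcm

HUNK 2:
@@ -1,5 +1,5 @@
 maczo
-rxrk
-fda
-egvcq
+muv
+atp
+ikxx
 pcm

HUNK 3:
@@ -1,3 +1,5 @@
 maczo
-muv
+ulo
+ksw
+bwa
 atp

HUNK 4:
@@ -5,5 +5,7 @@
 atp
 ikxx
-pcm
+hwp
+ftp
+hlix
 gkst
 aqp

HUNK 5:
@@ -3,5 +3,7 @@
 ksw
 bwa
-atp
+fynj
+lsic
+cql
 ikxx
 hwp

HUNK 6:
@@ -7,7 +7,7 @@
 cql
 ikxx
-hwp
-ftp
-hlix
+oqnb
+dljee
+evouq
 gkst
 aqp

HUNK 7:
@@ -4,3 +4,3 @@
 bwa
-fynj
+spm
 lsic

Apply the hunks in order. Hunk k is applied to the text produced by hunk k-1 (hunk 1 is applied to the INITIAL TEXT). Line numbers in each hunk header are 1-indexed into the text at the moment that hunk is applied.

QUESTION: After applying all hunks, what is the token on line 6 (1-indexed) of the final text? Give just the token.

Hunk 1: at line 1 remove [ngxr] add [fda] -> 7 lines: maczo rxrk fda egvcq pcm gkst aqp
Hunk 2: at line 1 remove [rxrk,fda,egvcq] add [muv,atp,ikxx] -> 7 lines: maczo muv atp ikxx pcm gkst aqp
Hunk 3: at line 1 remove [muv] add [ulo,ksw,bwa] -> 9 lines: maczo ulo ksw bwa atp ikxx pcm gkst aqp
Hunk 4: at line 5 remove [pcm] add [hwp,ftp,hlix] -> 11 lines: maczo ulo ksw bwa atp ikxx hwp ftp hlix gkst aqp
Hunk 5: at line 3 remove [atp] add [fynj,lsic,cql] -> 13 lines: maczo ulo ksw bwa fynj lsic cql ikxx hwp ftp hlix gkst aqp
Hunk 6: at line 7 remove [hwp,ftp,hlix] add [oqnb,dljee,evouq] -> 13 lines: maczo ulo ksw bwa fynj lsic cql ikxx oqnb dljee evouq gkst aqp
Hunk 7: at line 4 remove [fynj] add [spm] -> 13 lines: maczo ulo ksw bwa spm lsic cql ikxx oqnb dljee evouq gkst aqp
Final line 6: lsic

Answer: lsic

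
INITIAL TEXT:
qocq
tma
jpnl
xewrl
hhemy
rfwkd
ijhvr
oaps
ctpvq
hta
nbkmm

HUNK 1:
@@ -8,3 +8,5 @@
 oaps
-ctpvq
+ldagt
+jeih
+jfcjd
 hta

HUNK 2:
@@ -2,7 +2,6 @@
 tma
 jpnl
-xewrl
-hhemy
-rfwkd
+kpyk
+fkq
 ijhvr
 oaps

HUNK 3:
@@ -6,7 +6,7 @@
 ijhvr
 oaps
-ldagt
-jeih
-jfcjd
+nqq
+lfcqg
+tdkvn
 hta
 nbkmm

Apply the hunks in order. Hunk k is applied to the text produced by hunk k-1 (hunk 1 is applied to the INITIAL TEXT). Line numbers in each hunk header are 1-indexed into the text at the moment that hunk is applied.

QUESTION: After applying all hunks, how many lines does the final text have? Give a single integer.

Hunk 1: at line 8 remove [ctpvq] add [ldagt,jeih,jfcjd] -> 13 lines: qocq tma jpnl xewrl hhemy rfwkd ijhvr oaps ldagt jeih jfcjd hta nbkmm
Hunk 2: at line 2 remove [xewrl,hhemy,rfwkd] add [kpyk,fkq] -> 12 lines: qocq tma jpnl kpyk fkq ijhvr oaps ldagt jeih jfcjd hta nbkmm
Hunk 3: at line 6 remove [ldagt,jeih,jfcjd] add [nqq,lfcqg,tdkvn] -> 12 lines: qocq tma jpnl kpyk fkq ijhvr oaps nqq lfcqg tdkvn hta nbkmm
Final line count: 12

Answer: 12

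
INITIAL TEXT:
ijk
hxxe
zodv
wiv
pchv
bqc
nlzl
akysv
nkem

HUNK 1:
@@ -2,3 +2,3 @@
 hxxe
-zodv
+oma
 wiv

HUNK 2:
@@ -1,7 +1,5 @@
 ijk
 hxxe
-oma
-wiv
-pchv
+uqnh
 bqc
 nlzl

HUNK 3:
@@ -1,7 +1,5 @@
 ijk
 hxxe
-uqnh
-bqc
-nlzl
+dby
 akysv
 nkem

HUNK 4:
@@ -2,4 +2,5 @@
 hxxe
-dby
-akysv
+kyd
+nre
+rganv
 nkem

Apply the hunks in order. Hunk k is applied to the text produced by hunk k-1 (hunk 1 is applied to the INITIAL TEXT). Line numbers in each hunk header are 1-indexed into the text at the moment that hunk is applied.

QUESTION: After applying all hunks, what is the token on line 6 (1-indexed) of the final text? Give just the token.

Answer: nkem

Derivation:
Hunk 1: at line 2 remove [zodv] add [oma] -> 9 lines: ijk hxxe oma wiv pchv bqc nlzl akysv nkem
Hunk 2: at line 1 remove [oma,wiv,pchv] add [uqnh] -> 7 lines: ijk hxxe uqnh bqc nlzl akysv nkem
Hunk 3: at line 1 remove [uqnh,bqc,nlzl] add [dby] -> 5 lines: ijk hxxe dby akysv nkem
Hunk 4: at line 2 remove [dby,akysv] add [kyd,nre,rganv] -> 6 lines: ijk hxxe kyd nre rganv nkem
Final line 6: nkem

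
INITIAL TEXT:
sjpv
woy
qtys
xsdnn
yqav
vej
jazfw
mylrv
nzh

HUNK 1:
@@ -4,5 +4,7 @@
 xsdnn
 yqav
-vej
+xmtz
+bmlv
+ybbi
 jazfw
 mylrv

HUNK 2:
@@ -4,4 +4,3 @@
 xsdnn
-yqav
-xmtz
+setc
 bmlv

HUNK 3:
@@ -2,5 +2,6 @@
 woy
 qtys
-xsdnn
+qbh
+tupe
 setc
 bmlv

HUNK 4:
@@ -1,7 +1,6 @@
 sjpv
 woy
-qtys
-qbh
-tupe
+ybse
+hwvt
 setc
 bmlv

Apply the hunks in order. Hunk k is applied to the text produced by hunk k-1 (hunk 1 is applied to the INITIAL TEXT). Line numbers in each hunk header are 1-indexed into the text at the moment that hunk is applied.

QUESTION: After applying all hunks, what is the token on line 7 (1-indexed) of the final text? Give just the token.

Answer: ybbi

Derivation:
Hunk 1: at line 4 remove [vej] add [xmtz,bmlv,ybbi] -> 11 lines: sjpv woy qtys xsdnn yqav xmtz bmlv ybbi jazfw mylrv nzh
Hunk 2: at line 4 remove [yqav,xmtz] add [setc] -> 10 lines: sjpv woy qtys xsdnn setc bmlv ybbi jazfw mylrv nzh
Hunk 3: at line 2 remove [xsdnn] add [qbh,tupe] -> 11 lines: sjpv woy qtys qbh tupe setc bmlv ybbi jazfw mylrv nzh
Hunk 4: at line 1 remove [qtys,qbh,tupe] add [ybse,hwvt] -> 10 lines: sjpv woy ybse hwvt setc bmlv ybbi jazfw mylrv nzh
Final line 7: ybbi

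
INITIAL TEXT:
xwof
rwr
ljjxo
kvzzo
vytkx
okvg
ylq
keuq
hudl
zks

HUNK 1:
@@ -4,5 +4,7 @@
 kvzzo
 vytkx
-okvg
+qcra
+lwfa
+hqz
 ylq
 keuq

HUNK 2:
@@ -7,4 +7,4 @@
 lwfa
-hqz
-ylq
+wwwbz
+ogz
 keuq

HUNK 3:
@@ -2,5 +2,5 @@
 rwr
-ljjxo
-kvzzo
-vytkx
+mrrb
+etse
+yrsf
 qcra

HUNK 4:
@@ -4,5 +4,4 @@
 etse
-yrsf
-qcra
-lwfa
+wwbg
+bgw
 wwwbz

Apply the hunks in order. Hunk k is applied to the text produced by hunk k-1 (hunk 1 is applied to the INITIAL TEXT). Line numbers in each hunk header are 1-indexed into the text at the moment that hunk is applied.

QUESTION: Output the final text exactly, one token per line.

Hunk 1: at line 4 remove [okvg] add [qcra,lwfa,hqz] -> 12 lines: xwof rwr ljjxo kvzzo vytkx qcra lwfa hqz ylq keuq hudl zks
Hunk 2: at line 7 remove [hqz,ylq] add [wwwbz,ogz] -> 12 lines: xwof rwr ljjxo kvzzo vytkx qcra lwfa wwwbz ogz keuq hudl zks
Hunk 3: at line 2 remove [ljjxo,kvzzo,vytkx] add [mrrb,etse,yrsf] -> 12 lines: xwof rwr mrrb etse yrsf qcra lwfa wwwbz ogz keuq hudl zks
Hunk 4: at line 4 remove [yrsf,qcra,lwfa] add [wwbg,bgw] -> 11 lines: xwof rwr mrrb etse wwbg bgw wwwbz ogz keuq hudl zks

Answer: xwof
rwr
mrrb
etse
wwbg
bgw
wwwbz
ogz
keuq
hudl
zks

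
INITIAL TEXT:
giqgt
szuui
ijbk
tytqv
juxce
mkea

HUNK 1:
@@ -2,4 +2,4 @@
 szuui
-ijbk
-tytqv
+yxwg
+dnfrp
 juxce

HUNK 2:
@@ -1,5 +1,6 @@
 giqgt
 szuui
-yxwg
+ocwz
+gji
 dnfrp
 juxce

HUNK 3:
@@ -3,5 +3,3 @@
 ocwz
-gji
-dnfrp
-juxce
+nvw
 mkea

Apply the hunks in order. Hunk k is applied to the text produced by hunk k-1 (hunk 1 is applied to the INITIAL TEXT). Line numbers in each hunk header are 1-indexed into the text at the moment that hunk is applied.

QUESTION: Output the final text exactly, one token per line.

Hunk 1: at line 2 remove [ijbk,tytqv] add [yxwg,dnfrp] -> 6 lines: giqgt szuui yxwg dnfrp juxce mkea
Hunk 2: at line 1 remove [yxwg] add [ocwz,gji] -> 7 lines: giqgt szuui ocwz gji dnfrp juxce mkea
Hunk 3: at line 3 remove [gji,dnfrp,juxce] add [nvw] -> 5 lines: giqgt szuui ocwz nvw mkea

Answer: giqgt
szuui
ocwz
nvw
mkea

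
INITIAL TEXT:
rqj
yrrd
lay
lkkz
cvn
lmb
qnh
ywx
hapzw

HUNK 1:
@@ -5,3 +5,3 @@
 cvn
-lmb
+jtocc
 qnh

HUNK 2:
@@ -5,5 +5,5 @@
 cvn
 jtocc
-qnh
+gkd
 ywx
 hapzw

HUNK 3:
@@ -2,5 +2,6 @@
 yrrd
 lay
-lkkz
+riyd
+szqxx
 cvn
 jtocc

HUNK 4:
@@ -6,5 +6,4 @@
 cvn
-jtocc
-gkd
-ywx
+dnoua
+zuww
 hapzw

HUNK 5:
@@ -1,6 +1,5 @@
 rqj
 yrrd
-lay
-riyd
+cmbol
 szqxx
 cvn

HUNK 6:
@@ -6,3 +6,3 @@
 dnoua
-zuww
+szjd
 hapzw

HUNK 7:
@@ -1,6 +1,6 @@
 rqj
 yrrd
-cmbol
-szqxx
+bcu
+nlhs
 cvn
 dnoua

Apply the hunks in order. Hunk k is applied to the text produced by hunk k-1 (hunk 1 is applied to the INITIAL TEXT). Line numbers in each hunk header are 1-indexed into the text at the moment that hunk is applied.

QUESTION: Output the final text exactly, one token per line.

Hunk 1: at line 5 remove [lmb] add [jtocc] -> 9 lines: rqj yrrd lay lkkz cvn jtocc qnh ywx hapzw
Hunk 2: at line 5 remove [qnh] add [gkd] -> 9 lines: rqj yrrd lay lkkz cvn jtocc gkd ywx hapzw
Hunk 3: at line 2 remove [lkkz] add [riyd,szqxx] -> 10 lines: rqj yrrd lay riyd szqxx cvn jtocc gkd ywx hapzw
Hunk 4: at line 6 remove [jtocc,gkd,ywx] add [dnoua,zuww] -> 9 lines: rqj yrrd lay riyd szqxx cvn dnoua zuww hapzw
Hunk 5: at line 1 remove [lay,riyd] add [cmbol] -> 8 lines: rqj yrrd cmbol szqxx cvn dnoua zuww hapzw
Hunk 6: at line 6 remove [zuww] add [szjd] -> 8 lines: rqj yrrd cmbol szqxx cvn dnoua szjd hapzw
Hunk 7: at line 1 remove [cmbol,szqxx] add [bcu,nlhs] -> 8 lines: rqj yrrd bcu nlhs cvn dnoua szjd hapzw

Answer: rqj
yrrd
bcu
nlhs
cvn
dnoua
szjd
hapzw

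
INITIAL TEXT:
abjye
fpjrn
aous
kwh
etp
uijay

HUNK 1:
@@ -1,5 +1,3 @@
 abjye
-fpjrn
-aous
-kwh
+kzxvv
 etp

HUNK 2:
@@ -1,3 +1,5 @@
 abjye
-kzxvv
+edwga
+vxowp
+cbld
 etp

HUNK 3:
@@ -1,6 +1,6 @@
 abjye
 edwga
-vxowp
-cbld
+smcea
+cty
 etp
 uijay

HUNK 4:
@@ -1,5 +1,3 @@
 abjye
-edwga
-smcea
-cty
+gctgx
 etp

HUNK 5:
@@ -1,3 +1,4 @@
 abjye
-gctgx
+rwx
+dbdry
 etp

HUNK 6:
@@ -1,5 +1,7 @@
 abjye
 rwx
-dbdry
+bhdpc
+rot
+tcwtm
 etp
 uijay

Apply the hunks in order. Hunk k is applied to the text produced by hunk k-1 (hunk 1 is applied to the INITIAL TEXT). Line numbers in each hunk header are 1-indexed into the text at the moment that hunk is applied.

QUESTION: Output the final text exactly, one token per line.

Answer: abjye
rwx
bhdpc
rot
tcwtm
etp
uijay

Derivation:
Hunk 1: at line 1 remove [fpjrn,aous,kwh] add [kzxvv] -> 4 lines: abjye kzxvv etp uijay
Hunk 2: at line 1 remove [kzxvv] add [edwga,vxowp,cbld] -> 6 lines: abjye edwga vxowp cbld etp uijay
Hunk 3: at line 1 remove [vxowp,cbld] add [smcea,cty] -> 6 lines: abjye edwga smcea cty etp uijay
Hunk 4: at line 1 remove [edwga,smcea,cty] add [gctgx] -> 4 lines: abjye gctgx etp uijay
Hunk 5: at line 1 remove [gctgx] add [rwx,dbdry] -> 5 lines: abjye rwx dbdry etp uijay
Hunk 6: at line 1 remove [dbdry] add [bhdpc,rot,tcwtm] -> 7 lines: abjye rwx bhdpc rot tcwtm etp uijay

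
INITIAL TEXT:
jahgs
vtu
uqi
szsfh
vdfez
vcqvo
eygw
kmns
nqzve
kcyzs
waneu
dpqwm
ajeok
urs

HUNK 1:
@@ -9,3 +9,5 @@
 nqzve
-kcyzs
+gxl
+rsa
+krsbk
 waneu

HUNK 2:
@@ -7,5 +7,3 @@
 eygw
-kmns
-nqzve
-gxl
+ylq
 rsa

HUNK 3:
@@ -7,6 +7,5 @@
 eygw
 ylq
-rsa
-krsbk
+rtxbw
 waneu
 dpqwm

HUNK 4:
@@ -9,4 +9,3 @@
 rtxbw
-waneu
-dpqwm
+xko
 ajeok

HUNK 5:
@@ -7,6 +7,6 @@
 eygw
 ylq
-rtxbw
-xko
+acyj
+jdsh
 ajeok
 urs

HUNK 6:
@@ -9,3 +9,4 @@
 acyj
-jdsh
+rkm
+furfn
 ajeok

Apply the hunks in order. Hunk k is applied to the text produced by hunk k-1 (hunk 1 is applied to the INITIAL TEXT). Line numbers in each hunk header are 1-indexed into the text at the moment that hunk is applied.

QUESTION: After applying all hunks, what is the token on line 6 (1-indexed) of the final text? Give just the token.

Answer: vcqvo

Derivation:
Hunk 1: at line 9 remove [kcyzs] add [gxl,rsa,krsbk] -> 16 lines: jahgs vtu uqi szsfh vdfez vcqvo eygw kmns nqzve gxl rsa krsbk waneu dpqwm ajeok urs
Hunk 2: at line 7 remove [kmns,nqzve,gxl] add [ylq] -> 14 lines: jahgs vtu uqi szsfh vdfez vcqvo eygw ylq rsa krsbk waneu dpqwm ajeok urs
Hunk 3: at line 7 remove [rsa,krsbk] add [rtxbw] -> 13 lines: jahgs vtu uqi szsfh vdfez vcqvo eygw ylq rtxbw waneu dpqwm ajeok urs
Hunk 4: at line 9 remove [waneu,dpqwm] add [xko] -> 12 lines: jahgs vtu uqi szsfh vdfez vcqvo eygw ylq rtxbw xko ajeok urs
Hunk 5: at line 7 remove [rtxbw,xko] add [acyj,jdsh] -> 12 lines: jahgs vtu uqi szsfh vdfez vcqvo eygw ylq acyj jdsh ajeok urs
Hunk 6: at line 9 remove [jdsh] add [rkm,furfn] -> 13 lines: jahgs vtu uqi szsfh vdfez vcqvo eygw ylq acyj rkm furfn ajeok urs
Final line 6: vcqvo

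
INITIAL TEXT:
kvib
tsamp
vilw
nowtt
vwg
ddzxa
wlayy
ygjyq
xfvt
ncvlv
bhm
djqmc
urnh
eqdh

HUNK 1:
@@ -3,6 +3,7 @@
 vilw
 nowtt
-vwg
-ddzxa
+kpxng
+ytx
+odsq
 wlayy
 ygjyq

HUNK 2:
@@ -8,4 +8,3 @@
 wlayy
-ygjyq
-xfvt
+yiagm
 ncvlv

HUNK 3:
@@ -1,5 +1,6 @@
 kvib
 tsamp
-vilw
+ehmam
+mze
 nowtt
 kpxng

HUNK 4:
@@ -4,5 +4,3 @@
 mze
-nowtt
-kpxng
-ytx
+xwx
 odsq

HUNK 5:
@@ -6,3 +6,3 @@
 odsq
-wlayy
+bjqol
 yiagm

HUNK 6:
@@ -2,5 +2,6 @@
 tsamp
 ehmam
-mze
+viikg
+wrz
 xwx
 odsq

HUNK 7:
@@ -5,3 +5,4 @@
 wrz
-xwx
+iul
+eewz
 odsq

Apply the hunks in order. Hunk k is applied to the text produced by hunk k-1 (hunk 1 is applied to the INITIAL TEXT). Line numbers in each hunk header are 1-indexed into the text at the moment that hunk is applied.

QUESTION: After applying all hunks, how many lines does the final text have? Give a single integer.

Hunk 1: at line 3 remove [vwg,ddzxa] add [kpxng,ytx,odsq] -> 15 lines: kvib tsamp vilw nowtt kpxng ytx odsq wlayy ygjyq xfvt ncvlv bhm djqmc urnh eqdh
Hunk 2: at line 8 remove [ygjyq,xfvt] add [yiagm] -> 14 lines: kvib tsamp vilw nowtt kpxng ytx odsq wlayy yiagm ncvlv bhm djqmc urnh eqdh
Hunk 3: at line 1 remove [vilw] add [ehmam,mze] -> 15 lines: kvib tsamp ehmam mze nowtt kpxng ytx odsq wlayy yiagm ncvlv bhm djqmc urnh eqdh
Hunk 4: at line 4 remove [nowtt,kpxng,ytx] add [xwx] -> 13 lines: kvib tsamp ehmam mze xwx odsq wlayy yiagm ncvlv bhm djqmc urnh eqdh
Hunk 5: at line 6 remove [wlayy] add [bjqol] -> 13 lines: kvib tsamp ehmam mze xwx odsq bjqol yiagm ncvlv bhm djqmc urnh eqdh
Hunk 6: at line 2 remove [mze] add [viikg,wrz] -> 14 lines: kvib tsamp ehmam viikg wrz xwx odsq bjqol yiagm ncvlv bhm djqmc urnh eqdh
Hunk 7: at line 5 remove [xwx] add [iul,eewz] -> 15 lines: kvib tsamp ehmam viikg wrz iul eewz odsq bjqol yiagm ncvlv bhm djqmc urnh eqdh
Final line count: 15

Answer: 15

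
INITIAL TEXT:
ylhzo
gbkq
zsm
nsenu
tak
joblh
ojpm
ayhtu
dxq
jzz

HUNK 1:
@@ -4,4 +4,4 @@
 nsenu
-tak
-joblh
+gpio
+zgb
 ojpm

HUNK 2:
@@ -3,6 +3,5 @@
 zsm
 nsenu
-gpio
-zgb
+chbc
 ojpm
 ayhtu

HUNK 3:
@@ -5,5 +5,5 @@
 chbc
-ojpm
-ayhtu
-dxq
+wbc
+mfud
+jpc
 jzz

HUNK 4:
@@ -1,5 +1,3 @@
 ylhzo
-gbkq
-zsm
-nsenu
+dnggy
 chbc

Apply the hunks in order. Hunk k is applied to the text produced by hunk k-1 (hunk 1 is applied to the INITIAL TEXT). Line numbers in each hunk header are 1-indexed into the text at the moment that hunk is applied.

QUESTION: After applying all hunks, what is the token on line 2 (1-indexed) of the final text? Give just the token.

Hunk 1: at line 4 remove [tak,joblh] add [gpio,zgb] -> 10 lines: ylhzo gbkq zsm nsenu gpio zgb ojpm ayhtu dxq jzz
Hunk 2: at line 3 remove [gpio,zgb] add [chbc] -> 9 lines: ylhzo gbkq zsm nsenu chbc ojpm ayhtu dxq jzz
Hunk 3: at line 5 remove [ojpm,ayhtu,dxq] add [wbc,mfud,jpc] -> 9 lines: ylhzo gbkq zsm nsenu chbc wbc mfud jpc jzz
Hunk 4: at line 1 remove [gbkq,zsm,nsenu] add [dnggy] -> 7 lines: ylhzo dnggy chbc wbc mfud jpc jzz
Final line 2: dnggy

Answer: dnggy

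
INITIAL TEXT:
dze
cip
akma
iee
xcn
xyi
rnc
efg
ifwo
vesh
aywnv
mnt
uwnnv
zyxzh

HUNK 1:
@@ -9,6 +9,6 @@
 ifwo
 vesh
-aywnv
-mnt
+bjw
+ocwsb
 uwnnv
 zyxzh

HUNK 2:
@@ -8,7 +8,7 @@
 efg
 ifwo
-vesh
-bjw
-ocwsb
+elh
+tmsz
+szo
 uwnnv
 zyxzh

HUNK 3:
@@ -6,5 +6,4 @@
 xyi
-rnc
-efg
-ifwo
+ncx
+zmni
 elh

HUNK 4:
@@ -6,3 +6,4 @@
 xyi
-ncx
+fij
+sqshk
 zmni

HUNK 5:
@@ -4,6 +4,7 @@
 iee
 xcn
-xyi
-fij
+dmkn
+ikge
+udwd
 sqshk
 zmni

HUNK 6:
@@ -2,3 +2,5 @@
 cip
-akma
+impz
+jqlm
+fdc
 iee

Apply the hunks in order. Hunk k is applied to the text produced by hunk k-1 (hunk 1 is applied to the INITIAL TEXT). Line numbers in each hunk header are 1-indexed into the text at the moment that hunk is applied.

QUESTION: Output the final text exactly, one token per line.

Answer: dze
cip
impz
jqlm
fdc
iee
xcn
dmkn
ikge
udwd
sqshk
zmni
elh
tmsz
szo
uwnnv
zyxzh

Derivation:
Hunk 1: at line 9 remove [aywnv,mnt] add [bjw,ocwsb] -> 14 lines: dze cip akma iee xcn xyi rnc efg ifwo vesh bjw ocwsb uwnnv zyxzh
Hunk 2: at line 8 remove [vesh,bjw,ocwsb] add [elh,tmsz,szo] -> 14 lines: dze cip akma iee xcn xyi rnc efg ifwo elh tmsz szo uwnnv zyxzh
Hunk 3: at line 6 remove [rnc,efg,ifwo] add [ncx,zmni] -> 13 lines: dze cip akma iee xcn xyi ncx zmni elh tmsz szo uwnnv zyxzh
Hunk 4: at line 6 remove [ncx] add [fij,sqshk] -> 14 lines: dze cip akma iee xcn xyi fij sqshk zmni elh tmsz szo uwnnv zyxzh
Hunk 5: at line 4 remove [xyi,fij] add [dmkn,ikge,udwd] -> 15 lines: dze cip akma iee xcn dmkn ikge udwd sqshk zmni elh tmsz szo uwnnv zyxzh
Hunk 6: at line 2 remove [akma] add [impz,jqlm,fdc] -> 17 lines: dze cip impz jqlm fdc iee xcn dmkn ikge udwd sqshk zmni elh tmsz szo uwnnv zyxzh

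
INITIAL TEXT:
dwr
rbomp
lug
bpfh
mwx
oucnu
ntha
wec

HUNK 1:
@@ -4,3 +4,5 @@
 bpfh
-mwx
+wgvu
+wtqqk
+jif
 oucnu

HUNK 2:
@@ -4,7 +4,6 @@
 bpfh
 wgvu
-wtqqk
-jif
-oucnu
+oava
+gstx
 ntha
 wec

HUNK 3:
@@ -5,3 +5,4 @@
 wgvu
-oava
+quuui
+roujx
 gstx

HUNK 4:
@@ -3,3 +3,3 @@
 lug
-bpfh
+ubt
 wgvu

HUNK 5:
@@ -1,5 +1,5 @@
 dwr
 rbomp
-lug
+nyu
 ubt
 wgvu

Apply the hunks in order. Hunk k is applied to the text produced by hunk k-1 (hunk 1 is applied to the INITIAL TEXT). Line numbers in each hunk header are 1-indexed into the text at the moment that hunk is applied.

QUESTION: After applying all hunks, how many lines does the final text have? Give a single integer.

Answer: 10

Derivation:
Hunk 1: at line 4 remove [mwx] add [wgvu,wtqqk,jif] -> 10 lines: dwr rbomp lug bpfh wgvu wtqqk jif oucnu ntha wec
Hunk 2: at line 4 remove [wtqqk,jif,oucnu] add [oava,gstx] -> 9 lines: dwr rbomp lug bpfh wgvu oava gstx ntha wec
Hunk 3: at line 5 remove [oava] add [quuui,roujx] -> 10 lines: dwr rbomp lug bpfh wgvu quuui roujx gstx ntha wec
Hunk 4: at line 3 remove [bpfh] add [ubt] -> 10 lines: dwr rbomp lug ubt wgvu quuui roujx gstx ntha wec
Hunk 5: at line 1 remove [lug] add [nyu] -> 10 lines: dwr rbomp nyu ubt wgvu quuui roujx gstx ntha wec
Final line count: 10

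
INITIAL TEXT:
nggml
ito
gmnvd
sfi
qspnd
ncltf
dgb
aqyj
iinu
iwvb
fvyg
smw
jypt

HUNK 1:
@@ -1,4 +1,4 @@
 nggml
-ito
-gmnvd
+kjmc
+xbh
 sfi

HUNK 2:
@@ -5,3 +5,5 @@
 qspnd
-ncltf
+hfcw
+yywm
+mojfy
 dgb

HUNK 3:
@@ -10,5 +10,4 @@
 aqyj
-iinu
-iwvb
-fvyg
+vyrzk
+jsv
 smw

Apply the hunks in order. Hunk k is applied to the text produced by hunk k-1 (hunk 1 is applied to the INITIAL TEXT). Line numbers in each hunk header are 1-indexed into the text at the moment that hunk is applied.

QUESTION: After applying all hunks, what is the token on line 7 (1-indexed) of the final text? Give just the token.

Answer: yywm

Derivation:
Hunk 1: at line 1 remove [ito,gmnvd] add [kjmc,xbh] -> 13 lines: nggml kjmc xbh sfi qspnd ncltf dgb aqyj iinu iwvb fvyg smw jypt
Hunk 2: at line 5 remove [ncltf] add [hfcw,yywm,mojfy] -> 15 lines: nggml kjmc xbh sfi qspnd hfcw yywm mojfy dgb aqyj iinu iwvb fvyg smw jypt
Hunk 3: at line 10 remove [iinu,iwvb,fvyg] add [vyrzk,jsv] -> 14 lines: nggml kjmc xbh sfi qspnd hfcw yywm mojfy dgb aqyj vyrzk jsv smw jypt
Final line 7: yywm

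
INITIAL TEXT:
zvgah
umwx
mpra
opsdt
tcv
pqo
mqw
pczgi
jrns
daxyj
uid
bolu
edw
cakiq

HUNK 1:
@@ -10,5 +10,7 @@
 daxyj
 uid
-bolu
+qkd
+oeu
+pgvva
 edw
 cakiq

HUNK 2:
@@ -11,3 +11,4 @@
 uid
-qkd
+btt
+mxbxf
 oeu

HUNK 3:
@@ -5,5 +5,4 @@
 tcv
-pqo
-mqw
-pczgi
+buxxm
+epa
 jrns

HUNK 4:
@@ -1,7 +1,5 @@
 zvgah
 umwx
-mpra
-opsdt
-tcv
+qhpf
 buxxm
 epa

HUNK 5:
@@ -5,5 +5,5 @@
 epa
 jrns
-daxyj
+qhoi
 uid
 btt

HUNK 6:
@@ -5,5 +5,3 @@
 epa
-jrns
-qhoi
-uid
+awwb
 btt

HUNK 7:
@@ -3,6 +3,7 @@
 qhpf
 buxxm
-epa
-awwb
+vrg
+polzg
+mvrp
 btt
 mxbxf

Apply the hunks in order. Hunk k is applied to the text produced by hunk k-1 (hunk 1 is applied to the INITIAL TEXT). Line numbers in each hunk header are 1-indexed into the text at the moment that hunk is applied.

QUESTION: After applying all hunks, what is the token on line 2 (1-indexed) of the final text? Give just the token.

Hunk 1: at line 10 remove [bolu] add [qkd,oeu,pgvva] -> 16 lines: zvgah umwx mpra opsdt tcv pqo mqw pczgi jrns daxyj uid qkd oeu pgvva edw cakiq
Hunk 2: at line 11 remove [qkd] add [btt,mxbxf] -> 17 lines: zvgah umwx mpra opsdt tcv pqo mqw pczgi jrns daxyj uid btt mxbxf oeu pgvva edw cakiq
Hunk 3: at line 5 remove [pqo,mqw,pczgi] add [buxxm,epa] -> 16 lines: zvgah umwx mpra opsdt tcv buxxm epa jrns daxyj uid btt mxbxf oeu pgvva edw cakiq
Hunk 4: at line 1 remove [mpra,opsdt,tcv] add [qhpf] -> 14 lines: zvgah umwx qhpf buxxm epa jrns daxyj uid btt mxbxf oeu pgvva edw cakiq
Hunk 5: at line 5 remove [daxyj] add [qhoi] -> 14 lines: zvgah umwx qhpf buxxm epa jrns qhoi uid btt mxbxf oeu pgvva edw cakiq
Hunk 6: at line 5 remove [jrns,qhoi,uid] add [awwb] -> 12 lines: zvgah umwx qhpf buxxm epa awwb btt mxbxf oeu pgvva edw cakiq
Hunk 7: at line 3 remove [epa,awwb] add [vrg,polzg,mvrp] -> 13 lines: zvgah umwx qhpf buxxm vrg polzg mvrp btt mxbxf oeu pgvva edw cakiq
Final line 2: umwx

Answer: umwx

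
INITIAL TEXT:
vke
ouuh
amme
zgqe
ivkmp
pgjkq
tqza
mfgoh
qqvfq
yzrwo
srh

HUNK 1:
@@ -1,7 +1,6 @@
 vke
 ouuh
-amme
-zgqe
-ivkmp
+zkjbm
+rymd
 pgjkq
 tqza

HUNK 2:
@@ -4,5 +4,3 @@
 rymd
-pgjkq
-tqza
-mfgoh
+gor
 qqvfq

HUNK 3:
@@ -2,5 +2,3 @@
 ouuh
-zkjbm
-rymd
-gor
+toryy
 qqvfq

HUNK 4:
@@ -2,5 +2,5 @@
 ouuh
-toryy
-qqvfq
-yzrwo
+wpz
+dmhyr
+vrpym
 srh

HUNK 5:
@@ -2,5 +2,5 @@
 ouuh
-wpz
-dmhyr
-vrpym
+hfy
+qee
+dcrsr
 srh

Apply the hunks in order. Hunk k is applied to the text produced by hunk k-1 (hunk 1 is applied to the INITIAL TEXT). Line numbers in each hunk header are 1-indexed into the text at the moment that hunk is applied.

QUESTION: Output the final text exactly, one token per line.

Hunk 1: at line 1 remove [amme,zgqe,ivkmp] add [zkjbm,rymd] -> 10 lines: vke ouuh zkjbm rymd pgjkq tqza mfgoh qqvfq yzrwo srh
Hunk 2: at line 4 remove [pgjkq,tqza,mfgoh] add [gor] -> 8 lines: vke ouuh zkjbm rymd gor qqvfq yzrwo srh
Hunk 3: at line 2 remove [zkjbm,rymd,gor] add [toryy] -> 6 lines: vke ouuh toryy qqvfq yzrwo srh
Hunk 4: at line 2 remove [toryy,qqvfq,yzrwo] add [wpz,dmhyr,vrpym] -> 6 lines: vke ouuh wpz dmhyr vrpym srh
Hunk 5: at line 2 remove [wpz,dmhyr,vrpym] add [hfy,qee,dcrsr] -> 6 lines: vke ouuh hfy qee dcrsr srh

Answer: vke
ouuh
hfy
qee
dcrsr
srh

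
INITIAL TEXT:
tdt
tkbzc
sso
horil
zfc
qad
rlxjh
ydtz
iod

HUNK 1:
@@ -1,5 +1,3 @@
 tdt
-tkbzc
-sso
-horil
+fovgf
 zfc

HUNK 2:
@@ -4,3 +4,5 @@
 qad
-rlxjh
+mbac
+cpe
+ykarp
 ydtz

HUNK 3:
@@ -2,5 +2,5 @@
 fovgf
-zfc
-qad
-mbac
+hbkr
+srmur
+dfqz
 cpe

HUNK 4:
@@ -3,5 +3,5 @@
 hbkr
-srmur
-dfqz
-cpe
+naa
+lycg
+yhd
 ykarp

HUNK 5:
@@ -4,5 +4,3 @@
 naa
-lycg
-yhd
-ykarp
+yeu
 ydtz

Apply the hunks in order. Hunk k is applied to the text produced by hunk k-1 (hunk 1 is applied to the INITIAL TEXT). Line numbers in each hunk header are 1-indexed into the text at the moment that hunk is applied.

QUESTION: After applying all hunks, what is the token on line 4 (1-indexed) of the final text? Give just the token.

Answer: naa

Derivation:
Hunk 1: at line 1 remove [tkbzc,sso,horil] add [fovgf] -> 7 lines: tdt fovgf zfc qad rlxjh ydtz iod
Hunk 2: at line 4 remove [rlxjh] add [mbac,cpe,ykarp] -> 9 lines: tdt fovgf zfc qad mbac cpe ykarp ydtz iod
Hunk 3: at line 2 remove [zfc,qad,mbac] add [hbkr,srmur,dfqz] -> 9 lines: tdt fovgf hbkr srmur dfqz cpe ykarp ydtz iod
Hunk 4: at line 3 remove [srmur,dfqz,cpe] add [naa,lycg,yhd] -> 9 lines: tdt fovgf hbkr naa lycg yhd ykarp ydtz iod
Hunk 5: at line 4 remove [lycg,yhd,ykarp] add [yeu] -> 7 lines: tdt fovgf hbkr naa yeu ydtz iod
Final line 4: naa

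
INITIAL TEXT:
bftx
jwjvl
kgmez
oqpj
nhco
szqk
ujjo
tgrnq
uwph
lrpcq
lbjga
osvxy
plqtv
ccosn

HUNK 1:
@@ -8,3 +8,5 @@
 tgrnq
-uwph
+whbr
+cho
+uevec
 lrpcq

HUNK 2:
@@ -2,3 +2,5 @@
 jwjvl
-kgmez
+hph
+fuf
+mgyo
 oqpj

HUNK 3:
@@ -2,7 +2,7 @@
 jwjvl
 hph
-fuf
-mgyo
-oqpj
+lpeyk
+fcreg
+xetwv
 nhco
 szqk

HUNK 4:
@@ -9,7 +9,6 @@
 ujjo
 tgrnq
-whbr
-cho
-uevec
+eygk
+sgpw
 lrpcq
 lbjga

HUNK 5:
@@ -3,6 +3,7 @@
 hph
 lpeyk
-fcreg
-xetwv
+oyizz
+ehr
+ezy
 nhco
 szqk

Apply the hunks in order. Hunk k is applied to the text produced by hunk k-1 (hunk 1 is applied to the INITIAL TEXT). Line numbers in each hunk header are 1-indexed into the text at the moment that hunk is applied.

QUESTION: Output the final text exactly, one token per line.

Hunk 1: at line 8 remove [uwph] add [whbr,cho,uevec] -> 16 lines: bftx jwjvl kgmez oqpj nhco szqk ujjo tgrnq whbr cho uevec lrpcq lbjga osvxy plqtv ccosn
Hunk 2: at line 2 remove [kgmez] add [hph,fuf,mgyo] -> 18 lines: bftx jwjvl hph fuf mgyo oqpj nhco szqk ujjo tgrnq whbr cho uevec lrpcq lbjga osvxy plqtv ccosn
Hunk 3: at line 2 remove [fuf,mgyo,oqpj] add [lpeyk,fcreg,xetwv] -> 18 lines: bftx jwjvl hph lpeyk fcreg xetwv nhco szqk ujjo tgrnq whbr cho uevec lrpcq lbjga osvxy plqtv ccosn
Hunk 4: at line 9 remove [whbr,cho,uevec] add [eygk,sgpw] -> 17 lines: bftx jwjvl hph lpeyk fcreg xetwv nhco szqk ujjo tgrnq eygk sgpw lrpcq lbjga osvxy plqtv ccosn
Hunk 5: at line 3 remove [fcreg,xetwv] add [oyizz,ehr,ezy] -> 18 lines: bftx jwjvl hph lpeyk oyizz ehr ezy nhco szqk ujjo tgrnq eygk sgpw lrpcq lbjga osvxy plqtv ccosn

Answer: bftx
jwjvl
hph
lpeyk
oyizz
ehr
ezy
nhco
szqk
ujjo
tgrnq
eygk
sgpw
lrpcq
lbjga
osvxy
plqtv
ccosn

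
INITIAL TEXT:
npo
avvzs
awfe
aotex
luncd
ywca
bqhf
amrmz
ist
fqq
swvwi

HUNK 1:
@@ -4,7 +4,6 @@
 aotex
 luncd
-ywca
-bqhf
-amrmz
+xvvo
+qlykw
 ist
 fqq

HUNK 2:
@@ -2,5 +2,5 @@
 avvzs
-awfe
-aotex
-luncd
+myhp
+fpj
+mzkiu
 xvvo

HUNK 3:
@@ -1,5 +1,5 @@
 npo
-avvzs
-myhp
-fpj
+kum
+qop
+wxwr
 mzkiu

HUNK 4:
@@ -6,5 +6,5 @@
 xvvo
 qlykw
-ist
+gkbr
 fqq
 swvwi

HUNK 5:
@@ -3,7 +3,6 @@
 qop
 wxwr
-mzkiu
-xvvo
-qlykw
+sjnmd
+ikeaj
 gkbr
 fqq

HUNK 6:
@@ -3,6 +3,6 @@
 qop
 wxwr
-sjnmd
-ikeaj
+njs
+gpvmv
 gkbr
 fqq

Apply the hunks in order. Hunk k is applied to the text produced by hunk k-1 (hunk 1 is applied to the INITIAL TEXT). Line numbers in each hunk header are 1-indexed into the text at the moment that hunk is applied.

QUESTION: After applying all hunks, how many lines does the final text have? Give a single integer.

Answer: 9

Derivation:
Hunk 1: at line 4 remove [ywca,bqhf,amrmz] add [xvvo,qlykw] -> 10 lines: npo avvzs awfe aotex luncd xvvo qlykw ist fqq swvwi
Hunk 2: at line 2 remove [awfe,aotex,luncd] add [myhp,fpj,mzkiu] -> 10 lines: npo avvzs myhp fpj mzkiu xvvo qlykw ist fqq swvwi
Hunk 3: at line 1 remove [avvzs,myhp,fpj] add [kum,qop,wxwr] -> 10 lines: npo kum qop wxwr mzkiu xvvo qlykw ist fqq swvwi
Hunk 4: at line 6 remove [ist] add [gkbr] -> 10 lines: npo kum qop wxwr mzkiu xvvo qlykw gkbr fqq swvwi
Hunk 5: at line 3 remove [mzkiu,xvvo,qlykw] add [sjnmd,ikeaj] -> 9 lines: npo kum qop wxwr sjnmd ikeaj gkbr fqq swvwi
Hunk 6: at line 3 remove [sjnmd,ikeaj] add [njs,gpvmv] -> 9 lines: npo kum qop wxwr njs gpvmv gkbr fqq swvwi
Final line count: 9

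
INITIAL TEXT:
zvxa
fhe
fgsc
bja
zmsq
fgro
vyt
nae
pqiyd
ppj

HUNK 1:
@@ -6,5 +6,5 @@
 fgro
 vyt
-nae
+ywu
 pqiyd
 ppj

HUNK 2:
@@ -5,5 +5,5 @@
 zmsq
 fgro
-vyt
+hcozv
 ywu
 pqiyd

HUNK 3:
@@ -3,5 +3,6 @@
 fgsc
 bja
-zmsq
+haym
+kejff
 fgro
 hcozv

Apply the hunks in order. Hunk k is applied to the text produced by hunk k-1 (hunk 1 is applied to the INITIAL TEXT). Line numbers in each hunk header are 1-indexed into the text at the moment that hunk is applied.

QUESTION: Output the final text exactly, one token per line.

Answer: zvxa
fhe
fgsc
bja
haym
kejff
fgro
hcozv
ywu
pqiyd
ppj

Derivation:
Hunk 1: at line 6 remove [nae] add [ywu] -> 10 lines: zvxa fhe fgsc bja zmsq fgro vyt ywu pqiyd ppj
Hunk 2: at line 5 remove [vyt] add [hcozv] -> 10 lines: zvxa fhe fgsc bja zmsq fgro hcozv ywu pqiyd ppj
Hunk 3: at line 3 remove [zmsq] add [haym,kejff] -> 11 lines: zvxa fhe fgsc bja haym kejff fgro hcozv ywu pqiyd ppj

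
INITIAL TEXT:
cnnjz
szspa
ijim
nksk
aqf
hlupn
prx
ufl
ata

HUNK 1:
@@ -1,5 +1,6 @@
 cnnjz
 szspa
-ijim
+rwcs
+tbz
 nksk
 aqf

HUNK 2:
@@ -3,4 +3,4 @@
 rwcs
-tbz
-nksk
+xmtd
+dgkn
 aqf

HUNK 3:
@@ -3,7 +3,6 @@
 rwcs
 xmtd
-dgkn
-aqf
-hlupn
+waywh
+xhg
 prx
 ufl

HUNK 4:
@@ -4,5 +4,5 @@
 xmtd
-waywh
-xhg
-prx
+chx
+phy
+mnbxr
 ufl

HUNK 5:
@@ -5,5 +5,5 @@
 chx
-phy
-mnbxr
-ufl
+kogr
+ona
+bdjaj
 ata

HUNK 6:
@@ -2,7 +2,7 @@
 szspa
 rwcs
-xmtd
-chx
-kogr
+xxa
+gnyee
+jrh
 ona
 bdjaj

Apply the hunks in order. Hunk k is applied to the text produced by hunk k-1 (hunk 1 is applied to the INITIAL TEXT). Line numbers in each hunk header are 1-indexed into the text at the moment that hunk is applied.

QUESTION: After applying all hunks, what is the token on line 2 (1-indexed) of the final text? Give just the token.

Hunk 1: at line 1 remove [ijim] add [rwcs,tbz] -> 10 lines: cnnjz szspa rwcs tbz nksk aqf hlupn prx ufl ata
Hunk 2: at line 3 remove [tbz,nksk] add [xmtd,dgkn] -> 10 lines: cnnjz szspa rwcs xmtd dgkn aqf hlupn prx ufl ata
Hunk 3: at line 3 remove [dgkn,aqf,hlupn] add [waywh,xhg] -> 9 lines: cnnjz szspa rwcs xmtd waywh xhg prx ufl ata
Hunk 4: at line 4 remove [waywh,xhg,prx] add [chx,phy,mnbxr] -> 9 lines: cnnjz szspa rwcs xmtd chx phy mnbxr ufl ata
Hunk 5: at line 5 remove [phy,mnbxr,ufl] add [kogr,ona,bdjaj] -> 9 lines: cnnjz szspa rwcs xmtd chx kogr ona bdjaj ata
Hunk 6: at line 2 remove [xmtd,chx,kogr] add [xxa,gnyee,jrh] -> 9 lines: cnnjz szspa rwcs xxa gnyee jrh ona bdjaj ata
Final line 2: szspa

Answer: szspa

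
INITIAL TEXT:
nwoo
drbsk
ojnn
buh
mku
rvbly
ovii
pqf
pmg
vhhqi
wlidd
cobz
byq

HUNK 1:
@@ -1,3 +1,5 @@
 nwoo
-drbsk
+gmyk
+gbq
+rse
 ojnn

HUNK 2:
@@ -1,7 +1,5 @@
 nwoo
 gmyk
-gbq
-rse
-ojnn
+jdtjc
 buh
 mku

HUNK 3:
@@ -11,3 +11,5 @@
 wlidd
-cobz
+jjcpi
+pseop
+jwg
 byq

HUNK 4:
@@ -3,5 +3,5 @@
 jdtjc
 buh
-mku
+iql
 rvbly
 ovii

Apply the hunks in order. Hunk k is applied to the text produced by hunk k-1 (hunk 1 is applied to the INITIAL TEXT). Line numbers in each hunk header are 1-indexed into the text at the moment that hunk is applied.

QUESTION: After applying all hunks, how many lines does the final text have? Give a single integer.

Answer: 15

Derivation:
Hunk 1: at line 1 remove [drbsk] add [gmyk,gbq,rse] -> 15 lines: nwoo gmyk gbq rse ojnn buh mku rvbly ovii pqf pmg vhhqi wlidd cobz byq
Hunk 2: at line 1 remove [gbq,rse,ojnn] add [jdtjc] -> 13 lines: nwoo gmyk jdtjc buh mku rvbly ovii pqf pmg vhhqi wlidd cobz byq
Hunk 3: at line 11 remove [cobz] add [jjcpi,pseop,jwg] -> 15 lines: nwoo gmyk jdtjc buh mku rvbly ovii pqf pmg vhhqi wlidd jjcpi pseop jwg byq
Hunk 4: at line 3 remove [mku] add [iql] -> 15 lines: nwoo gmyk jdtjc buh iql rvbly ovii pqf pmg vhhqi wlidd jjcpi pseop jwg byq
Final line count: 15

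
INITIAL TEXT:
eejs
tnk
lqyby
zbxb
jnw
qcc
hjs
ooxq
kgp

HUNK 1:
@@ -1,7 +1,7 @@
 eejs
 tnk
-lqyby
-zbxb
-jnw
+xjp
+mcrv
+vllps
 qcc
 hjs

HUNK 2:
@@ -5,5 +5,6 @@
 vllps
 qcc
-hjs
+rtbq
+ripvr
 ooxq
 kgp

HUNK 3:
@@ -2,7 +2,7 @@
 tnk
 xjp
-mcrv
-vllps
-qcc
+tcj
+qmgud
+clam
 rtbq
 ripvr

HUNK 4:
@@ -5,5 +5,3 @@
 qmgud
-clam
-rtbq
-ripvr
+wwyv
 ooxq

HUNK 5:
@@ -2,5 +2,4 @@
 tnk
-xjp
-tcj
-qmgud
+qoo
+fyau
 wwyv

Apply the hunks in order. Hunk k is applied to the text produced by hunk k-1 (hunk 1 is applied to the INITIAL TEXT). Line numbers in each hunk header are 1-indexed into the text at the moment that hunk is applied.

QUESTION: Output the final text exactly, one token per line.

Hunk 1: at line 1 remove [lqyby,zbxb,jnw] add [xjp,mcrv,vllps] -> 9 lines: eejs tnk xjp mcrv vllps qcc hjs ooxq kgp
Hunk 2: at line 5 remove [hjs] add [rtbq,ripvr] -> 10 lines: eejs tnk xjp mcrv vllps qcc rtbq ripvr ooxq kgp
Hunk 3: at line 2 remove [mcrv,vllps,qcc] add [tcj,qmgud,clam] -> 10 lines: eejs tnk xjp tcj qmgud clam rtbq ripvr ooxq kgp
Hunk 4: at line 5 remove [clam,rtbq,ripvr] add [wwyv] -> 8 lines: eejs tnk xjp tcj qmgud wwyv ooxq kgp
Hunk 5: at line 2 remove [xjp,tcj,qmgud] add [qoo,fyau] -> 7 lines: eejs tnk qoo fyau wwyv ooxq kgp

Answer: eejs
tnk
qoo
fyau
wwyv
ooxq
kgp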